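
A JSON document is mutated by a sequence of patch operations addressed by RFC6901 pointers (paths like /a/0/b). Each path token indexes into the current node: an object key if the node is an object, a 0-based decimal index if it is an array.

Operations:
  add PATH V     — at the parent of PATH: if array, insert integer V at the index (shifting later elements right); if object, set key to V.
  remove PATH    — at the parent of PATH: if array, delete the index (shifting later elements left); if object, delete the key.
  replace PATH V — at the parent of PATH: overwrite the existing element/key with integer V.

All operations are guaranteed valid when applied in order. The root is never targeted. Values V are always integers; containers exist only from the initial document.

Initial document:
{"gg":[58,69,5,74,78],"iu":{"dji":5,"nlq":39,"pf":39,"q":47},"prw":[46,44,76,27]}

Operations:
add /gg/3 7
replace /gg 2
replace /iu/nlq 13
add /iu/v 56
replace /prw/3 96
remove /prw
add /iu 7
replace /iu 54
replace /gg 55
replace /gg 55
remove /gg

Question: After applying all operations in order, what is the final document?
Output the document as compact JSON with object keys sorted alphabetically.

Answer: {"iu":54}

Derivation:
After op 1 (add /gg/3 7): {"gg":[58,69,5,7,74,78],"iu":{"dji":5,"nlq":39,"pf":39,"q":47},"prw":[46,44,76,27]}
After op 2 (replace /gg 2): {"gg":2,"iu":{"dji":5,"nlq":39,"pf":39,"q":47},"prw":[46,44,76,27]}
After op 3 (replace /iu/nlq 13): {"gg":2,"iu":{"dji":5,"nlq":13,"pf":39,"q":47},"prw":[46,44,76,27]}
After op 4 (add /iu/v 56): {"gg":2,"iu":{"dji":5,"nlq":13,"pf":39,"q":47,"v":56},"prw":[46,44,76,27]}
After op 5 (replace /prw/3 96): {"gg":2,"iu":{"dji":5,"nlq":13,"pf":39,"q":47,"v":56},"prw":[46,44,76,96]}
After op 6 (remove /prw): {"gg":2,"iu":{"dji":5,"nlq":13,"pf":39,"q":47,"v":56}}
After op 7 (add /iu 7): {"gg":2,"iu":7}
After op 8 (replace /iu 54): {"gg":2,"iu":54}
After op 9 (replace /gg 55): {"gg":55,"iu":54}
After op 10 (replace /gg 55): {"gg":55,"iu":54}
After op 11 (remove /gg): {"iu":54}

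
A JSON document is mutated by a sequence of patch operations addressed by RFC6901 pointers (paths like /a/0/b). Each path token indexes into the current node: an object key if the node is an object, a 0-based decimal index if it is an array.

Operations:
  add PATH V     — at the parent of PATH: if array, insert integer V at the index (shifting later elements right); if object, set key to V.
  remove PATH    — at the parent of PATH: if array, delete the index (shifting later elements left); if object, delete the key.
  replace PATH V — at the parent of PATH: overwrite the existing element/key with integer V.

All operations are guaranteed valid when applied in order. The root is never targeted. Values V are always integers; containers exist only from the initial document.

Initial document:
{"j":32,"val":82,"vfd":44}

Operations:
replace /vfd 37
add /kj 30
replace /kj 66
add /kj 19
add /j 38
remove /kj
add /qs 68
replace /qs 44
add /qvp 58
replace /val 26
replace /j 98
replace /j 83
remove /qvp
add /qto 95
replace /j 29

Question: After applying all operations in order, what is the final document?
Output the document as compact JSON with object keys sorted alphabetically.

After op 1 (replace /vfd 37): {"j":32,"val":82,"vfd":37}
After op 2 (add /kj 30): {"j":32,"kj":30,"val":82,"vfd":37}
After op 3 (replace /kj 66): {"j":32,"kj":66,"val":82,"vfd":37}
After op 4 (add /kj 19): {"j":32,"kj":19,"val":82,"vfd":37}
After op 5 (add /j 38): {"j":38,"kj":19,"val":82,"vfd":37}
After op 6 (remove /kj): {"j":38,"val":82,"vfd":37}
After op 7 (add /qs 68): {"j":38,"qs":68,"val":82,"vfd":37}
After op 8 (replace /qs 44): {"j":38,"qs":44,"val":82,"vfd":37}
After op 9 (add /qvp 58): {"j":38,"qs":44,"qvp":58,"val":82,"vfd":37}
After op 10 (replace /val 26): {"j":38,"qs":44,"qvp":58,"val":26,"vfd":37}
After op 11 (replace /j 98): {"j":98,"qs":44,"qvp":58,"val":26,"vfd":37}
After op 12 (replace /j 83): {"j":83,"qs":44,"qvp":58,"val":26,"vfd":37}
After op 13 (remove /qvp): {"j":83,"qs":44,"val":26,"vfd":37}
After op 14 (add /qto 95): {"j":83,"qs":44,"qto":95,"val":26,"vfd":37}
After op 15 (replace /j 29): {"j":29,"qs":44,"qto":95,"val":26,"vfd":37}

Answer: {"j":29,"qs":44,"qto":95,"val":26,"vfd":37}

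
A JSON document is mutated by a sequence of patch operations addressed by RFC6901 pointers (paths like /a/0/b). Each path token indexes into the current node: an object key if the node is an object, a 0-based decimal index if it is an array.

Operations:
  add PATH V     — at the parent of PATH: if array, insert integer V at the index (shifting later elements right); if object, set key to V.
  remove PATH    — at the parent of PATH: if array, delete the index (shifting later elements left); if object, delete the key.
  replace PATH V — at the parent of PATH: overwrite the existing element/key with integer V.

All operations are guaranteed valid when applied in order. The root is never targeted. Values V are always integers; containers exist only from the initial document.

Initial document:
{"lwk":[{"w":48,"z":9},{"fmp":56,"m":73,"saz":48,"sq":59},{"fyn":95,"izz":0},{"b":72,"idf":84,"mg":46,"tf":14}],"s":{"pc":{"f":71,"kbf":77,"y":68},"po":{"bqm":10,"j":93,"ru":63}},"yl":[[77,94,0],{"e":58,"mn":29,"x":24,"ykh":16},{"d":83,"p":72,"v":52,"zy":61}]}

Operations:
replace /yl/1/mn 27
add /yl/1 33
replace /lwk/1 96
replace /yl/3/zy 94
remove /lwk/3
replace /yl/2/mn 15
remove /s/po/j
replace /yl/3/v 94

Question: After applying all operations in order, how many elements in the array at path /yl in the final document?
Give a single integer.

After op 1 (replace /yl/1/mn 27): {"lwk":[{"w":48,"z":9},{"fmp":56,"m":73,"saz":48,"sq":59},{"fyn":95,"izz":0},{"b":72,"idf":84,"mg":46,"tf":14}],"s":{"pc":{"f":71,"kbf":77,"y":68},"po":{"bqm":10,"j":93,"ru":63}},"yl":[[77,94,0],{"e":58,"mn":27,"x":24,"ykh":16},{"d":83,"p":72,"v":52,"zy":61}]}
After op 2 (add /yl/1 33): {"lwk":[{"w":48,"z":9},{"fmp":56,"m":73,"saz":48,"sq":59},{"fyn":95,"izz":0},{"b":72,"idf":84,"mg":46,"tf":14}],"s":{"pc":{"f":71,"kbf":77,"y":68},"po":{"bqm":10,"j":93,"ru":63}},"yl":[[77,94,0],33,{"e":58,"mn":27,"x":24,"ykh":16},{"d":83,"p":72,"v":52,"zy":61}]}
After op 3 (replace /lwk/1 96): {"lwk":[{"w":48,"z":9},96,{"fyn":95,"izz":0},{"b":72,"idf":84,"mg":46,"tf":14}],"s":{"pc":{"f":71,"kbf":77,"y":68},"po":{"bqm":10,"j":93,"ru":63}},"yl":[[77,94,0],33,{"e":58,"mn":27,"x":24,"ykh":16},{"d":83,"p":72,"v":52,"zy":61}]}
After op 4 (replace /yl/3/zy 94): {"lwk":[{"w":48,"z":9},96,{"fyn":95,"izz":0},{"b":72,"idf":84,"mg":46,"tf":14}],"s":{"pc":{"f":71,"kbf":77,"y":68},"po":{"bqm":10,"j":93,"ru":63}},"yl":[[77,94,0],33,{"e":58,"mn":27,"x":24,"ykh":16},{"d":83,"p":72,"v":52,"zy":94}]}
After op 5 (remove /lwk/3): {"lwk":[{"w":48,"z":9},96,{"fyn":95,"izz":0}],"s":{"pc":{"f":71,"kbf":77,"y":68},"po":{"bqm":10,"j":93,"ru":63}},"yl":[[77,94,0],33,{"e":58,"mn":27,"x":24,"ykh":16},{"d":83,"p":72,"v":52,"zy":94}]}
After op 6 (replace /yl/2/mn 15): {"lwk":[{"w":48,"z":9},96,{"fyn":95,"izz":0}],"s":{"pc":{"f":71,"kbf":77,"y":68},"po":{"bqm":10,"j":93,"ru":63}},"yl":[[77,94,0],33,{"e":58,"mn":15,"x":24,"ykh":16},{"d":83,"p":72,"v":52,"zy":94}]}
After op 7 (remove /s/po/j): {"lwk":[{"w":48,"z":9},96,{"fyn":95,"izz":0}],"s":{"pc":{"f":71,"kbf":77,"y":68},"po":{"bqm":10,"ru":63}},"yl":[[77,94,0],33,{"e":58,"mn":15,"x":24,"ykh":16},{"d":83,"p":72,"v":52,"zy":94}]}
After op 8 (replace /yl/3/v 94): {"lwk":[{"w":48,"z":9},96,{"fyn":95,"izz":0}],"s":{"pc":{"f":71,"kbf":77,"y":68},"po":{"bqm":10,"ru":63}},"yl":[[77,94,0],33,{"e":58,"mn":15,"x":24,"ykh":16},{"d":83,"p":72,"v":94,"zy":94}]}
Size at path /yl: 4

Answer: 4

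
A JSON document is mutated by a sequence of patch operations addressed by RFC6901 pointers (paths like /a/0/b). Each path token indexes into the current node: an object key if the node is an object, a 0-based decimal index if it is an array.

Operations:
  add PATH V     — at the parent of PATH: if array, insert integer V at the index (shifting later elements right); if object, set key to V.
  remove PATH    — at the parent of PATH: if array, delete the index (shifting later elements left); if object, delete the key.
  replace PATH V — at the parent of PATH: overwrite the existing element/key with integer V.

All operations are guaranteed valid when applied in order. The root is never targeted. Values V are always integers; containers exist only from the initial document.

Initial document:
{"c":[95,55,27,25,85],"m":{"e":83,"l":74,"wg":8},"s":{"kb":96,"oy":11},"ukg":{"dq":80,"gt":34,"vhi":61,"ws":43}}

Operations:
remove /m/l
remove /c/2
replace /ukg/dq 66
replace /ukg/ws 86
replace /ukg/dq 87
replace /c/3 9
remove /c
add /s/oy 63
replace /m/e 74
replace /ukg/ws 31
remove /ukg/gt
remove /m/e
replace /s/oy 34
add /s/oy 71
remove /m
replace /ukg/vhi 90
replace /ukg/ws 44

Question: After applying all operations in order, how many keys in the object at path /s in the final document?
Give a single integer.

Answer: 2

Derivation:
After op 1 (remove /m/l): {"c":[95,55,27,25,85],"m":{"e":83,"wg":8},"s":{"kb":96,"oy":11},"ukg":{"dq":80,"gt":34,"vhi":61,"ws":43}}
After op 2 (remove /c/2): {"c":[95,55,25,85],"m":{"e":83,"wg":8},"s":{"kb":96,"oy":11},"ukg":{"dq":80,"gt":34,"vhi":61,"ws":43}}
After op 3 (replace /ukg/dq 66): {"c":[95,55,25,85],"m":{"e":83,"wg":8},"s":{"kb":96,"oy":11},"ukg":{"dq":66,"gt":34,"vhi":61,"ws":43}}
After op 4 (replace /ukg/ws 86): {"c":[95,55,25,85],"m":{"e":83,"wg":8},"s":{"kb":96,"oy":11},"ukg":{"dq":66,"gt":34,"vhi":61,"ws":86}}
After op 5 (replace /ukg/dq 87): {"c":[95,55,25,85],"m":{"e":83,"wg":8},"s":{"kb":96,"oy":11},"ukg":{"dq":87,"gt":34,"vhi":61,"ws":86}}
After op 6 (replace /c/3 9): {"c":[95,55,25,9],"m":{"e":83,"wg":8},"s":{"kb":96,"oy":11},"ukg":{"dq":87,"gt":34,"vhi":61,"ws":86}}
After op 7 (remove /c): {"m":{"e":83,"wg":8},"s":{"kb":96,"oy":11},"ukg":{"dq":87,"gt":34,"vhi":61,"ws":86}}
After op 8 (add /s/oy 63): {"m":{"e":83,"wg":8},"s":{"kb":96,"oy":63},"ukg":{"dq":87,"gt":34,"vhi":61,"ws":86}}
After op 9 (replace /m/e 74): {"m":{"e":74,"wg":8},"s":{"kb":96,"oy":63},"ukg":{"dq":87,"gt":34,"vhi":61,"ws":86}}
After op 10 (replace /ukg/ws 31): {"m":{"e":74,"wg":8},"s":{"kb":96,"oy":63},"ukg":{"dq":87,"gt":34,"vhi":61,"ws":31}}
After op 11 (remove /ukg/gt): {"m":{"e":74,"wg":8},"s":{"kb":96,"oy":63},"ukg":{"dq":87,"vhi":61,"ws":31}}
After op 12 (remove /m/e): {"m":{"wg":8},"s":{"kb":96,"oy":63},"ukg":{"dq":87,"vhi":61,"ws":31}}
After op 13 (replace /s/oy 34): {"m":{"wg":8},"s":{"kb":96,"oy":34},"ukg":{"dq":87,"vhi":61,"ws":31}}
After op 14 (add /s/oy 71): {"m":{"wg":8},"s":{"kb":96,"oy":71},"ukg":{"dq":87,"vhi":61,"ws":31}}
After op 15 (remove /m): {"s":{"kb":96,"oy":71},"ukg":{"dq":87,"vhi":61,"ws":31}}
After op 16 (replace /ukg/vhi 90): {"s":{"kb":96,"oy":71},"ukg":{"dq":87,"vhi":90,"ws":31}}
After op 17 (replace /ukg/ws 44): {"s":{"kb":96,"oy":71},"ukg":{"dq":87,"vhi":90,"ws":44}}
Size at path /s: 2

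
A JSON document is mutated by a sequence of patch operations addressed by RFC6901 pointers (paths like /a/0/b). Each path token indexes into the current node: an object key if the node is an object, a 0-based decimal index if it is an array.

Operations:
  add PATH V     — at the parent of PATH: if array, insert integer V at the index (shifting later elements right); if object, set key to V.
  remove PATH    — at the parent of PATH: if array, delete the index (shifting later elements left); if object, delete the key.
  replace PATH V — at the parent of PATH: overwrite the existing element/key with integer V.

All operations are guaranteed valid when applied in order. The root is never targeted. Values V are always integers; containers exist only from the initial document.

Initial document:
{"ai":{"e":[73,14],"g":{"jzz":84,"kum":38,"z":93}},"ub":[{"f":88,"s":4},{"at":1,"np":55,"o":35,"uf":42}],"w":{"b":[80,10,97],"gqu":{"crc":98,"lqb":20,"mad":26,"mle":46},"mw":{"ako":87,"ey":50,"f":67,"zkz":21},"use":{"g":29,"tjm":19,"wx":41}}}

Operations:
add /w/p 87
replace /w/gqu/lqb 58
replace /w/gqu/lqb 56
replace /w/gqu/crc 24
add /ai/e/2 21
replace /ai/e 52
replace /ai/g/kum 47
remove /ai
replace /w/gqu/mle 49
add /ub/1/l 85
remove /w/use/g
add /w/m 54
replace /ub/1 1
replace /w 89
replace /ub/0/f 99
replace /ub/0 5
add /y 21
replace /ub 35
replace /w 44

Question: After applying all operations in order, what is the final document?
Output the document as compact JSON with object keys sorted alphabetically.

After op 1 (add /w/p 87): {"ai":{"e":[73,14],"g":{"jzz":84,"kum":38,"z":93}},"ub":[{"f":88,"s":4},{"at":1,"np":55,"o":35,"uf":42}],"w":{"b":[80,10,97],"gqu":{"crc":98,"lqb":20,"mad":26,"mle":46},"mw":{"ako":87,"ey":50,"f":67,"zkz":21},"p":87,"use":{"g":29,"tjm":19,"wx":41}}}
After op 2 (replace /w/gqu/lqb 58): {"ai":{"e":[73,14],"g":{"jzz":84,"kum":38,"z":93}},"ub":[{"f":88,"s":4},{"at":1,"np":55,"o":35,"uf":42}],"w":{"b":[80,10,97],"gqu":{"crc":98,"lqb":58,"mad":26,"mle":46},"mw":{"ako":87,"ey":50,"f":67,"zkz":21},"p":87,"use":{"g":29,"tjm":19,"wx":41}}}
After op 3 (replace /w/gqu/lqb 56): {"ai":{"e":[73,14],"g":{"jzz":84,"kum":38,"z":93}},"ub":[{"f":88,"s":4},{"at":1,"np":55,"o":35,"uf":42}],"w":{"b":[80,10,97],"gqu":{"crc":98,"lqb":56,"mad":26,"mle":46},"mw":{"ako":87,"ey":50,"f":67,"zkz":21},"p":87,"use":{"g":29,"tjm":19,"wx":41}}}
After op 4 (replace /w/gqu/crc 24): {"ai":{"e":[73,14],"g":{"jzz":84,"kum":38,"z":93}},"ub":[{"f":88,"s":4},{"at":1,"np":55,"o":35,"uf":42}],"w":{"b":[80,10,97],"gqu":{"crc":24,"lqb":56,"mad":26,"mle":46},"mw":{"ako":87,"ey":50,"f":67,"zkz":21},"p":87,"use":{"g":29,"tjm":19,"wx":41}}}
After op 5 (add /ai/e/2 21): {"ai":{"e":[73,14,21],"g":{"jzz":84,"kum":38,"z":93}},"ub":[{"f":88,"s":4},{"at":1,"np":55,"o":35,"uf":42}],"w":{"b":[80,10,97],"gqu":{"crc":24,"lqb":56,"mad":26,"mle":46},"mw":{"ako":87,"ey":50,"f":67,"zkz":21},"p":87,"use":{"g":29,"tjm":19,"wx":41}}}
After op 6 (replace /ai/e 52): {"ai":{"e":52,"g":{"jzz":84,"kum":38,"z":93}},"ub":[{"f":88,"s":4},{"at":1,"np":55,"o":35,"uf":42}],"w":{"b":[80,10,97],"gqu":{"crc":24,"lqb":56,"mad":26,"mle":46},"mw":{"ako":87,"ey":50,"f":67,"zkz":21},"p":87,"use":{"g":29,"tjm":19,"wx":41}}}
After op 7 (replace /ai/g/kum 47): {"ai":{"e":52,"g":{"jzz":84,"kum":47,"z":93}},"ub":[{"f":88,"s":4},{"at":1,"np":55,"o":35,"uf":42}],"w":{"b":[80,10,97],"gqu":{"crc":24,"lqb":56,"mad":26,"mle":46},"mw":{"ako":87,"ey":50,"f":67,"zkz":21},"p":87,"use":{"g":29,"tjm":19,"wx":41}}}
After op 8 (remove /ai): {"ub":[{"f":88,"s":4},{"at":1,"np":55,"o":35,"uf":42}],"w":{"b":[80,10,97],"gqu":{"crc":24,"lqb":56,"mad":26,"mle":46},"mw":{"ako":87,"ey":50,"f":67,"zkz":21},"p":87,"use":{"g":29,"tjm":19,"wx":41}}}
After op 9 (replace /w/gqu/mle 49): {"ub":[{"f":88,"s":4},{"at":1,"np":55,"o":35,"uf":42}],"w":{"b":[80,10,97],"gqu":{"crc":24,"lqb":56,"mad":26,"mle":49},"mw":{"ako":87,"ey":50,"f":67,"zkz":21},"p":87,"use":{"g":29,"tjm":19,"wx":41}}}
After op 10 (add /ub/1/l 85): {"ub":[{"f":88,"s":4},{"at":1,"l":85,"np":55,"o":35,"uf":42}],"w":{"b":[80,10,97],"gqu":{"crc":24,"lqb":56,"mad":26,"mle":49},"mw":{"ako":87,"ey":50,"f":67,"zkz":21},"p":87,"use":{"g":29,"tjm":19,"wx":41}}}
After op 11 (remove /w/use/g): {"ub":[{"f":88,"s":4},{"at":1,"l":85,"np":55,"o":35,"uf":42}],"w":{"b":[80,10,97],"gqu":{"crc":24,"lqb":56,"mad":26,"mle":49},"mw":{"ako":87,"ey":50,"f":67,"zkz":21},"p":87,"use":{"tjm":19,"wx":41}}}
After op 12 (add /w/m 54): {"ub":[{"f":88,"s":4},{"at":1,"l":85,"np":55,"o":35,"uf":42}],"w":{"b":[80,10,97],"gqu":{"crc":24,"lqb":56,"mad":26,"mle":49},"m":54,"mw":{"ako":87,"ey":50,"f":67,"zkz":21},"p":87,"use":{"tjm":19,"wx":41}}}
After op 13 (replace /ub/1 1): {"ub":[{"f":88,"s":4},1],"w":{"b":[80,10,97],"gqu":{"crc":24,"lqb":56,"mad":26,"mle":49},"m":54,"mw":{"ako":87,"ey":50,"f":67,"zkz":21},"p":87,"use":{"tjm":19,"wx":41}}}
After op 14 (replace /w 89): {"ub":[{"f":88,"s":4},1],"w":89}
After op 15 (replace /ub/0/f 99): {"ub":[{"f":99,"s":4},1],"w":89}
After op 16 (replace /ub/0 5): {"ub":[5,1],"w":89}
After op 17 (add /y 21): {"ub":[5,1],"w":89,"y":21}
After op 18 (replace /ub 35): {"ub":35,"w":89,"y":21}
After op 19 (replace /w 44): {"ub":35,"w":44,"y":21}

Answer: {"ub":35,"w":44,"y":21}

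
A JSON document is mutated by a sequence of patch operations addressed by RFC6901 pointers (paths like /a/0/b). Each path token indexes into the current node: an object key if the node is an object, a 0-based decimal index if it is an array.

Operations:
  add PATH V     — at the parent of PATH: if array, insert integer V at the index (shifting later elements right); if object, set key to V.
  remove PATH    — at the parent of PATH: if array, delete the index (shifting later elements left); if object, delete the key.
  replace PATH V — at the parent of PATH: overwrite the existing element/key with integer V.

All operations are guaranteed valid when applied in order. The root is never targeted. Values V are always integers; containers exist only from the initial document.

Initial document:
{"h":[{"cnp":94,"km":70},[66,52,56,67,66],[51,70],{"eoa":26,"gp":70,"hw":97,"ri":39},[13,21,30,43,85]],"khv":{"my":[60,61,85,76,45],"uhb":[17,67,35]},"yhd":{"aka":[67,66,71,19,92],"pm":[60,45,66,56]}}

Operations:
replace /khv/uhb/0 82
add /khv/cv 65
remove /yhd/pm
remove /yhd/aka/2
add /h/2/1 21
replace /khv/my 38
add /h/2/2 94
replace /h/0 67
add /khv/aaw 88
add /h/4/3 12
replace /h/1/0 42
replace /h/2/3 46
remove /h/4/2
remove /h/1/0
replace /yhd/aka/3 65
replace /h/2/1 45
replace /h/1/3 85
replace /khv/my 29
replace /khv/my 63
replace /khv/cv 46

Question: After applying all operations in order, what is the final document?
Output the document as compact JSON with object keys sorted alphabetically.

Answer: {"h":[67,[52,56,67,85],[51,45,94,46],{"eoa":26,"gp":70,"hw":97,"ri":39},[13,21,12,43,85]],"khv":{"aaw":88,"cv":46,"my":63,"uhb":[82,67,35]},"yhd":{"aka":[67,66,19,65]}}

Derivation:
After op 1 (replace /khv/uhb/0 82): {"h":[{"cnp":94,"km":70},[66,52,56,67,66],[51,70],{"eoa":26,"gp":70,"hw":97,"ri":39},[13,21,30,43,85]],"khv":{"my":[60,61,85,76,45],"uhb":[82,67,35]},"yhd":{"aka":[67,66,71,19,92],"pm":[60,45,66,56]}}
After op 2 (add /khv/cv 65): {"h":[{"cnp":94,"km":70},[66,52,56,67,66],[51,70],{"eoa":26,"gp":70,"hw":97,"ri":39},[13,21,30,43,85]],"khv":{"cv":65,"my":[60,61,85,76,45],"uhb":[82,67,35]},"yhd":{"aka":[67,66,71,19,92],"pm":[60,45,66,56]}}
After op 3 (remove /yhd/pm): {"h":[{"cnp":94,"km":70},[66,52,56,67,66],[51,70],{"eoa":26,"gp":70,"hw":97,"ri":39},[13,21,30,43,85]],"khv":{"cv":65,"my":[60,61,85,76,45],"uhb":[82,67,35]},"yhd":{"aka":[67,66,71,19,92]}}
After op 4 (remove /yhd/aka/2): {"h":[{"cnp":94,"km":70},[66,52,56,67,66],[51,70],{"eoa":26,"gp":70,"hw":97,"ri":39},[13,21,30,43,85]],"khv":{"cv":65,"my":[60,61,85,76,45],"uhb":[82,67,35]},"yhd":{"aka":[67,66,19,92]}}
After op 5 (add /h/2/1 21): {"h":[{"cnp":94,"km":70},[66,52,56,67,66],[51,21,70],{"eoa":26,"gp":70,"hw":97,"ri":39},[13,21,30,43,85]],"khv":{"cv":65,"my":[60,61,85,76,45],"uhb":[82,67,35]},"yhd":{"aka":[67,66,19,92]}}
After op 6 (replace /khv/my 38): {"h":[{"cnp":94,"km":70},[66,52,56,67,66],[51,21,70],{"eoa":26,"gp":70,"hw":97,"ri":39},[13,21,30,43,85]],"khv":{"cv":65,"my":38,"uhb":[82,67,35]},"yhd":{"aka":[67,66,19,92]}}
After op 7 (add /h/2/2 94): {"h":[{"cnp":94,"km":70},[66,52,56,67,66],[51,21,94,70],{"eoa":26,"gp":70,"hw":97,"ri":39},[13,21,30,43,85]],"khv":{"cv":65,"my":38,"uhb":[82,67,35]},"yhd":{"aka":[67,66,19,92]}}
After op 8 (replace /h/0 67): {"h":[67,[66,52,56,67,66],[51,21,94,70],{"eoa":26,"gp":70,"hw":97,"ri":39},[13,21,30,43,85]],"khv":{"cv":65,"my":38,"uhb":[82,67,35]},"yhd":{"aka":[67,66,19,92]}}
After op 9 (add /khv/aaw 88): {"h":[67,[66,52,56,67,66],[51,21,94,70],{"eoa":26,"gp":70,"hw":97,"ri":39},[13,21,30,43,85]],"khv":{"aaw":88,"cv":65,"my":38,"uhb":[82,67,35]},"yhd":{"aka":[67,66,19,92]}}
After op 10 (add /h/4/3 12): {"h":[67,[66,52,56,67,66],[51,21,94,70],{"eoa":26,"gp":70,"hw":97,"ri":39},[13,21,30,12,43,85]],"khv":{"aaw":88,"cv":65,"my":38,"uhb":[82,67,35]},"yhd":{"aka":[67,66,19,92]}}
After op 11 (replace /h/1/0 42): {"h":[67,[42,52,56,67,66],[51,21,94,70],{"eoa":26,"gp":70,"hw":97,"ri":39},[13,21,30,12,43,85]],"khv":{"aaw":88,"cv":65,"my":38,"uhb":[82,67,35]},"yhd":{"aka":[67,66,19,92]}}
After op 12 (replace /h/2/3 46): {"h":[67,[42,52,56,67,66],[51,21,94,46],{"eoa":26,"gp":70,"hw":97,"ri":39},[13,21,30,12,43,85]],"khv":{"aaw":88,"cv":65,"my":38,"uhb":[82,67,35]},"yhd":{"aka":[67,66,19,92]}}
After op 13 (remove /h/4/2): {"h":[67,[42,52,56,67,66],[51,21,94,46],{"eoa":26,"gp":70,"hw":97,"ri":39},[13,21,12,43,85]],"khv":{"aaw":88,"cv":65,"my":38,"uhb":[82,67,35]},"yhd":{"aka":[67,66,19,92]}}
After op 14 (remove /h/1/0): {"h":[67,[52,56,67,66],[51,21,94,46],{"eoa":26,"gp":70,"hw":97,"ri":39},[13,21,12,43,85]],"khv":{"aaw":88,"cv":65,"my":38,"uhb":[82,67,35]},"yhd":{"aka":[67,66,19,92]}}
After op 15 (replace /yhd/aka/3 65): {"h":[67,[52,56,67,66],[51,21,94,46],{"eoa":26,"gp":70,"hw":97,"ri":39},[13,21,12,43,85]],"khv":{"aaw":88,"cv":65,"my":38,"uhb":[82,67,35]},"yhd":{"aka":[67,66,19,65]}}
After op 16 (replace /h/2/1 45): {"h":[67,[52,56,67,66],[51,45,94,46],{"eoa":26,"gp":70,"hw":97,"ri":39},[13,21,12,43,85]],"khv":{"aaw":88,"cv":65,"my":38,"uhb":[82,67,35]},"yhd":{"aka":[67,66,19,65]}}
After op 17 (replace /h/1/3 85): {"h":[67,[52,56,67,85],[51,45,94,46],{"eoa":26,"gp":70,"hw":97,"ri":39},[13,21,12,43,85]],"khv":{"aaw":88,"cv":65,"my":38,"uhb":[82,67,35]},"yhd":{"aka":[67,66,19,65]}}
After op 18 (replace /khv/my 29): {"h":[67,[52,56,67,85],[51,45,94,46],{"eoa":26,"gp":70,"hw":97,"ri":39},[13,21,12,43,85]],"khv":{"aaw":88,"cv":65,"my":29,"uhb":[82,67,35]},"yhd":{"aka":[67,66,19,65]}}
After op 19 (replace /khv/my 63): {"h":[67,[52,56,67,85],[51,45,94,46],{"eoa":26,"gp":70,"hw":97,"ri":39},[13,21,12,43,85]],"khv":{"aaw":88,"cv":65,"my":63,"uhb":[82,67,35]},"yhd":{"aka":[67,66,19,65]}}
After op 20 (replace /khv/cv 46): {"h":[67,[52,56,67,85],[51,45,94,46],{"eoa":26,"gp":70,"hw":97,"ri":39},[13,21,12,43,85]],"khv":{"aaw":88,"cv":46,"my":63,"uhb":[82,67,35]},"yhd":{"aka":[67,66,19,65]}}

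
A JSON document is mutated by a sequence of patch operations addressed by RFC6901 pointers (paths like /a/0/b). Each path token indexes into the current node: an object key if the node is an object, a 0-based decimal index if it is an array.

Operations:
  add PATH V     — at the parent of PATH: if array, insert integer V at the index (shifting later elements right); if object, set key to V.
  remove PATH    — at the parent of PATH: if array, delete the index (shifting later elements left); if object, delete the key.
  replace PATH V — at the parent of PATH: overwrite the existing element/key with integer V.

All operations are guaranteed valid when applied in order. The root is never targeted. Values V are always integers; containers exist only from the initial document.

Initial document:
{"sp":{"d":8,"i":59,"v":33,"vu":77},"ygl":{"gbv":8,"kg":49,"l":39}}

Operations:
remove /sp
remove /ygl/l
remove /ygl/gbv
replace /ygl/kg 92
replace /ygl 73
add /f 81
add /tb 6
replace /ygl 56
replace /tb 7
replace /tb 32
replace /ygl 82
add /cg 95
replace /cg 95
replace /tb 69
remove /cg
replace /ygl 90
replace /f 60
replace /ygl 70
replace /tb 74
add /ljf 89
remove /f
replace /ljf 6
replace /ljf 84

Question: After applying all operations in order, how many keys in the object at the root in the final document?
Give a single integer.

After op 1 (remove /sp): {"ygl":{"gbv":8,"kg":49,"l":39}}
After op 2 (remove /ygl/l): {"ygl":{"gbv":8,"kg":49}}
After op 3 (remove /ygl/gbv): {"ygl":{"kg":49}}
After op 4 (replace /ygl/kg 92): {"ygl":{"kg":92}}
After op 5 (replace /ygl 73): {"ygl":73}
After op 6 (add /f 81): {"f":81,"ygl":73}
After op 7 (add /tb 6): {"f":81,"tb":6,"ygl":73}
After op 8 (replace /ygl 56): {"f":81,"tb":6,"ygl":56}
After op 9 (replace /tb 7): {"f":81,"tb":7,"ygl":56}
After op 10 (replace /tb 32): {"f":81,"tb":32,"ygl":56}
After op 11 (replace /ygl 82): {"f":81,"tb":32,"ygl":82}
After op 12 (add /cg 95): {"cg":95,"f":81,"tb":32,"ygl":82}
After op 13 (replace /cg 95): {"cg":95,"f":81,"tb":32,"ygl":82}
After op 14 (replace /tb 69): {"cg":95,"f":81,"tb":69,"ygl":82}
After op 15 (remove /cg): {"f":81,"tb":69,"ygl":82}
After op 16 (replace /ygl 90): {"f":81,"tb":69,"ygl":90}
After op 17 (replace /f 60): {"f":60,"tb":69,"ygl":90}
After op 18 (replace /ygl 70): {"f":60,"tb":69,"ygl":70}
After op 19 (replace /tb 74): {"f":60,"tb":74,"ygl":70}
After op 20 (add /ljf 89): {"f":60,"ljf":89,"tb":74,"ygl":70}
After op 21 (remove /f): {"ljf":89,"tb":74,"ygl":70}
After op 22 (replace /ljf 6): {"ljf":6,"tb":74,"ygl":70}
After op 23 (replace /ljf 84): {"ljf":84,"tb":74,"ygl":70}
Size at the root: 3

Answer: 3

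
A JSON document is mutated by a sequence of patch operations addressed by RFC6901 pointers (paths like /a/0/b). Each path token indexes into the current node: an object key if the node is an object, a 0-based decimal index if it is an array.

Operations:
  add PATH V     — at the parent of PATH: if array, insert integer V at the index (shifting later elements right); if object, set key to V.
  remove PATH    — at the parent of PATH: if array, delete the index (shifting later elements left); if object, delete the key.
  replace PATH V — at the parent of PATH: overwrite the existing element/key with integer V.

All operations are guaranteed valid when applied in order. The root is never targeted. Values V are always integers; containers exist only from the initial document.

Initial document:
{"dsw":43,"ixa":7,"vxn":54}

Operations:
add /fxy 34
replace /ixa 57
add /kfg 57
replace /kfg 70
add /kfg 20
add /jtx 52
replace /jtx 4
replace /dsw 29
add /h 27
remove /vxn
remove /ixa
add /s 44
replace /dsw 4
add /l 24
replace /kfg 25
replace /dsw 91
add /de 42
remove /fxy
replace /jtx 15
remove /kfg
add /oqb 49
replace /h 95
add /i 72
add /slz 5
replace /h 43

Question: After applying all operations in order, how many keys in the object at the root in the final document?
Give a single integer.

Answer: 9

Derivation:
After op 1 (add /fxy 34): {"dsw":43,"fxy":34,"ixa":7,"vxn":54}
After op 2 (replace /ixa 57): {"dsw":43,"fxy":34,"ixa":57,"vxn":54}
After op 3 (add /kfg 57): {"dsw":43,"fxy":34,"ixa":57,"kfg":57,"vxn":54}
After op 4 (replace /kfg 70): {"dsw":43,"fxy":34,"ixa":57,"kfg":70,"vxn":54}
After op 5 (add /kfg 20): {"dsw":43,"fxy":34,"ixa":57,"kfg":20,"vxn":54}
After op 6 (add /jtx 52): {"dsw":43,"fxy":34,"ixa":57,"jtx":52,"kfg":20,"vxn":54}
After op 7 (replace /jtx 4): {"dsw":43,"fxy":34,"ixa":57,"jtx":4,"kfg":20,"vxn":54}
After op 8 (replace /dsw 29): {"dsw":29,"fxy":34,"ixa":57,"jtx":4,"kfg":20,"vxn":54}
After op 9 (add /h 27): {"dsw":29,"fxy":34,"h":27,"ixa":57,"jtx":4,"kfg":20,"vxn":54}
After op 10 (remove /vxn): {"dsw":29,"fxy":34,"h":27,"ixa":57,"jtx":4,"kfg":20}
After op 11 (remove /ixa): {"dsw":29,"fxy":34,"h":27,"jtx":4,"kfg":20}
After op 12 (add /s 44): {"dsw":29,"fxy":34,"h":27,"jtx":4,"kfg":20,"s":44}
After op 13 (replace /dsw 4): {"dsw":4,"fxy":34,"h":27,"jtx":4,"kfg":20,"s":44}
After op 14 (add /l 24): {"dsw":4,"fxy":34,"h":27,"jtx":4,"kfg":20,"l":24,"s":44}
After op 15 (replace /kfg 25): {"dsw":4,"fxy":34,"h":27,"jtx":4,"kfg":25,"l":24,"s":44}
After op 16 (replace /dsw 91): {"dsw":91,"fxy":34,"h":27,"jtx":4,"kfg":25,"l":24,"s":44}
After op 17 (add /de 42): {"de":42,"dsw":91,"fxy":34,"h":27,"jtx":4,"kfg":25,"l":24,"s":44}
After op 18 (remove /fxy): {"de":42,"dsw":91,"h":27,"jtx":4,"kfg":25,"l":24,"s":44}
After op 19 (replace /jtx 15): {"de":42,"dsw":91,"h":27,"jtx":15,"kfg":25,"l":24,"s":44}
After op 20 (remove /kfg): {"de":42,"dsw":91,"h":27,"jtx":15,"l":24,"s":44}
After op 21 (add /oqb 49): {"de":42,"dsw":91,"h":27,"jtx":15,"l":24,"oqb":49,"s":44}
After op 22 (replace /h 95): {"de":42,"dsw":91,"h":95,"jtx":15,"l":24,"oqb":49,"s":44}
After op 23 (add /i 72): {"de":42,"dsw":91,"h":95,"i":72,"jtx":15,"l":24,"oqb":49,"s":44}
After op 24 (add /slz 5): {"de":42,"dsw":91,"h":95,"i":72,"jtx":15,"l":24,"oqb":49,"s":44,"slz":5}
After op 25 (replace /h 43): {"de":42,"dsw":91,"h":43,"i":72,"jtx":15,"l":24,"oqb":49,"s":44,"slz":5}
Size at the root: 9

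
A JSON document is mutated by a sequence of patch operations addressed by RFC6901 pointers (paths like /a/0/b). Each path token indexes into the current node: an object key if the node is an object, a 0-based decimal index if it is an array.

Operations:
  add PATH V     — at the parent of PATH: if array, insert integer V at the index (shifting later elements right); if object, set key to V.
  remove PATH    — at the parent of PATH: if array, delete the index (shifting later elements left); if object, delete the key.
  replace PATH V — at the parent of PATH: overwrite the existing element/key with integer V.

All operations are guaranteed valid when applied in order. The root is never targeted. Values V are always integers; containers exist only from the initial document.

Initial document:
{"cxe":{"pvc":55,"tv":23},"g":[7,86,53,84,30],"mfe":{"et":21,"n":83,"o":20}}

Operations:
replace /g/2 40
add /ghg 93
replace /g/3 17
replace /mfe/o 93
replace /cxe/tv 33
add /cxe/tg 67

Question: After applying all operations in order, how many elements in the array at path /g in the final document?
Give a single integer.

After op 1 (replace /g/2 40): {"cxe":{"pvc":55,"tv":23},"g":[7,86,40,84,30],"mfe":{"et":21,"n":83,"o":20}}
After op 2 (add /ghg 93): {"cxe":{"pvc":55,"tv":23},"g":[7,86,40,84,30],"ghg":93,"mfe":{"et":21,"n":83,"o":20}}
After op 3 (replace /g/3 17): {"cxe":{"pvc":55,"tv":23},"g":[7,86,40,17,30],"ghg":93,"mfe":{"et":21,"n":83,"o":20}}
After op 4 (replace /mfe/o 93): {"cxe":{"pvc":55,"tv":23},"g":[7,86,40,17,30],"ghg":93,"mfe":{"et":21,"n":83,"o":93}}
After op 5 (replace /cxe/tv 33): {"cxe":{"pvc":55,"tv":33},"g":[7,86,40,17,30],"ghg":93,"mfe":{"et":21,"n":83,"o":93}}
After op 6 (add /cxe/tg 67): {"cxe":{"pvc":55,"tg":67,"tv":33},"g":[7,86,40,17,30],"ghg":93,"mfe":{"et":21,"n":83,"o":93}}
Size at path /g: 5

Answer: 5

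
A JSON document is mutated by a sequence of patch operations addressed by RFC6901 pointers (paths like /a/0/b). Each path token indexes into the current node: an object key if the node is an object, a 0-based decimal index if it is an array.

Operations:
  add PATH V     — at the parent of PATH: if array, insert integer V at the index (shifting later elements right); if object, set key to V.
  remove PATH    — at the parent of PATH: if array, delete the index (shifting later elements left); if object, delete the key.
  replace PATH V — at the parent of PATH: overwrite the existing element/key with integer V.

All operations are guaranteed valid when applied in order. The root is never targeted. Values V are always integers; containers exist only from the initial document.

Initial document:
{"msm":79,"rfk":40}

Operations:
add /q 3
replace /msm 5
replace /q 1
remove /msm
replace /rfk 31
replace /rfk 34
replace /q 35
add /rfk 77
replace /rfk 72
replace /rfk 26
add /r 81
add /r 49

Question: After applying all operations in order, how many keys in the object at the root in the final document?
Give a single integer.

After op 1 (add /q 3): {"msm":79,"q":3,"rfk":40}
After op 2 (replace /msm 5): {"msm":5,"q":3,"rfk":40}
After op 3 (replace /q 1): {"msm":5,"q":1,"rfk":40}
After op 4 (remove /msm): {"q":1,"rfk":40}
After op 5 (replace /rfk 31): {"q":1,"rfk":31}
After op 6 (replace /rfk 34): {"q":1,"rfk":34}
After op 7 (replace /q 35): {"q":35,"rfk":34}
After op 8 (add /rfk 77): {"q":35,"rfk":77}
After op 9 (replace /rfk 72): {"q":35,"rfk":72}
After op 10 (replace /rfk 26): {"q":35,"rfk":26}
After op 11 (add /r 81): {"q":35,"r":81,"rfk":26}
After op 12 (add /r 49): {"q":35,"r":49,"rfk":26}
Size at the root: 3

Answer: 3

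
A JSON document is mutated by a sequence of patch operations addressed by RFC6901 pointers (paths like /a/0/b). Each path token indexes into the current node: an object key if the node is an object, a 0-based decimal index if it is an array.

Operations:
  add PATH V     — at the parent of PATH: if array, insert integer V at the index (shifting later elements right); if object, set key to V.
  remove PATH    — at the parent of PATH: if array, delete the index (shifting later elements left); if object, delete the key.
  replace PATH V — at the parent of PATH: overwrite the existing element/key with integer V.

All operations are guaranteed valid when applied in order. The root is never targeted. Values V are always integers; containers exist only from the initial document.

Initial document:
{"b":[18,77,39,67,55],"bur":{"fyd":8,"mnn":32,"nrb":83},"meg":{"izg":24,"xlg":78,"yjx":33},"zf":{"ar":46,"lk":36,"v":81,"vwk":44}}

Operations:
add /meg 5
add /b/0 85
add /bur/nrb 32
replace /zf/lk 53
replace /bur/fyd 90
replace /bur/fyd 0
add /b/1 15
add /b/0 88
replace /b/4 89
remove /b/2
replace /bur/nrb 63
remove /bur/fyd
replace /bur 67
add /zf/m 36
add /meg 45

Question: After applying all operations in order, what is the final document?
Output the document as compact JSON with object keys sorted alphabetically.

After op 1 (add /meg 5): {"b":[18,77,39,67,55],"bur":{"fyd":8,"mnn":32,"nrb":83},"meg":5,"zf":{"ar":46,"lk":36,"v":81,"vwk":44}}
After op 2 (add /b/0 85): {"b":[85,18,77,39,67,55],"bur":{"fyd":8,"mnn":32,"nrb":83},"meg":5,"zf":{"ar":46,"lk":36,"v":81,"vwk":44}}
After op 3 (add /bur/nrb 32): {"b":[85,18,77,39,67,55],"bur":{"fyd":8,"mnn":32,"nrb":32},"meg":5,"zf":{"ar":46,"lk":36,"v":81,"vwk":44}}
After op 4 (replace /zf/lk 53): {"b":[85,18,77,39,67,55],"bur":{"fyd":8,"mnn":32,"nrb":32},"meg":5,"zf":{"ar":46,"lk":53,"v":81,"vwk":44}}
After op 5 (replace /bur/fyd 90): {"b":[85,18,77,39,67,55],"bur":{"fyd":90,"mnn":32,"nrb":32},"meg":5,"zf":{"ar":46,"lk":53,"v":81,"vwk":44}}
After op 6 (replace /bur/fyd 0): {"b":[85,18,77,39,67,55],"bur":{"fyd":0,"mnn":32,"nrb":32},"meg":5,"zf":{"ar":46,"lk":53,"v":81,"vwk":44}}
After op 7 (add /b/1 15): {"b":[85,15,18,77,39,67,55],"bur":{"fyd":0,"mnn":32,"nrb":32},"meg":5,"zf":{"ar":46,"lk":53,"v":81,"vwk":44}}
After op 8 (add /b/0 88): {"b":[88,85,15,18,77,39,67,55],"bur":{"fyd":0,"mnn":32,"nrb":32},"meg":5,"zf":{"ar":46,"lk":53,"v":81,"vwk":44}}
After op 9 (replace /b/4 89): {"b":[88,85,15,18,89,39,67,55],"bur":{"fyd":0,"mnn":32,"nrb":32},"meg":5,"zf":{"ar":46,"lk":53,"v":81,"vwk":44}}
After op 10 (remove /b/2): {"b":[88,85,18,89,39,67,55],"bur":{"fyd":0,"mnn":32,"nrb":32},"meg":5,"zf":{"ar":46,"lk":53,"v":81,"vwk":44}}
After op 11 (replace /bur/nrb 63): {"b":[88,85,18,89,39,67,55],"bur":{"fyd":0,"mnn":32,"nrb":63},"meg":5,"zf":{"ar":46,"lk":53,"v":81,"vwk":44}}
After op 12 (remove /bur/fyd): {"b":[88,85,18,89,39,67,55],"bur":{"mnn":32,"nrb":63},"meg":5,"zf":{"ar":46,"lk":53,"v":81,"vwk":44}}
After op 13 (replace /bur 67): {"b":[88,85,18,89,39,67,55],"bur":67,"meg":5,"zf":{"ar":46,"lk":53,"v":81,"vwk":44}}
After op 14 (add /zf/m 36): {"b":[88,85,18,89,39,67,55],"bur":67,"meg":5,"zf":{"ar":46,"lk":53,"m":36,"v":81,"vwk":44}}
After op 15 (add /meg 45): {"b":[88,85,18,89,39,67,55],"bur":67,"meg":45,"zf":{"ar":46,"lk":53,"m":36,"v":81,"vwk":44}}

Answer: {"b":[88,85,18,89,39,67,55],"bur":67,"meg":45,"zf":{"ar":46,"lk":53,"m":36,"v":81,"vwk":44}}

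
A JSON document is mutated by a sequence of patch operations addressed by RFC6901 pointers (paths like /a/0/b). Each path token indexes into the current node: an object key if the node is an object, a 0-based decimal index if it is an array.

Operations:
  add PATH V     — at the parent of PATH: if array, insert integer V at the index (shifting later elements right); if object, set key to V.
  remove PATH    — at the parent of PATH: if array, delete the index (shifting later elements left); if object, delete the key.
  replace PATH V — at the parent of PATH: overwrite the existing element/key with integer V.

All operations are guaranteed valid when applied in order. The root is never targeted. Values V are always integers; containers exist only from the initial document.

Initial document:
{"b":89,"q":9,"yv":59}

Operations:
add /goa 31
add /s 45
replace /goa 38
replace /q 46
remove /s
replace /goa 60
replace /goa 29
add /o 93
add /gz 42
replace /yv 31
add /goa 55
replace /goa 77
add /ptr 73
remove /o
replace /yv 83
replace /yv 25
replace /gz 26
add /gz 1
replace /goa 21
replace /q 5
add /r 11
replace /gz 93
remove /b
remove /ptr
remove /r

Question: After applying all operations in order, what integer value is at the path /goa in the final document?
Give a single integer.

After op 1 (add /goa 31): {"b":89,"goa":31,"q":9,"yv":59}
After op 2 (add /s 45): {"b":89,"goa":31,"q":9,"s":45,"yv":59}
After op 3 (replace /goa 38): {"b":89,"goa":38,"q":9,"s":45,"yv":59}
After op 4 (replace /q 46): {"b":89,"goa":38,"q":46,"s":45,"yv":59}
After op 5 (remove /s): {"b":89,"goa":38,"q":46,"yv":59}
After op 6 (replace /goa 60): {"b":89,"goa":60,"q":46,"yv":59}
After op 7 (replace /goa 29): {"b":89,"goa":29,"q":46,"yv":59}
After op 8 (add /o 93): {"b":89,"goa":29,"o":93,"q":46,"yv":59}
After op 9 (add /gz 42): {"b":89,"goa":29,"gz":42,"o":93,"q":46,"yv":59}
After op 10 (replace /yv 31): {"b":89,"goa":29,"gz":42,"o":93,"q":46,"yv":31}
After op 11 (add /goa 55): {"b":89,"goa":55,"gz":42,"o":93,"q":46,"yv":31}
After op 12 (replace /goa 77): {"b":89,"goa":77,"gz":42,"o":93,"q":46,"yv":31}
After op 13 (add /ptr 73): {"b":89,"goa":77,"gz":42,"o":93,"ptr":73,"q":46,"yv":31}
After op 14 (remove /o): {"b":89,"goa":77,"gz":42,"ptr":73,"q":46,"yv":31}
After op 15 (replace /yv 83): {"b":89,"goa":77,"gz":42,"ptr":73,"q":46,"yv":83}
After op 16 (replace /yv 25): {"b":89,"goa":77,"gz":42,"ptr":73,"q":46,"yv":25}
After op 17 (replace /gz 26): {"b":89,"goa":77,"gz":26,"ptr":73,"q":46,"yv":25}
After op 18 (add /gz 1): {"b":89,"goa":77,"gz":1,"ptr":73,"q":46,"yv":25}
After op 19 (replace /goa 21): {"b":89,"goa":21,"gz":1,"ptr":73,"q":46,"yv":25}
After op 20 (replace /q 5): {"b":89,"goa":21,"gz":1,"ptr":73,"q":5,"yv":25}
After op 21 (add /r 11): {"b":89,"goa":21,"gz":1,"ptr":73,"q":5,"r":11,"yv":25}
After op 22 (replace /gz 93): {"b":89,"goa":21,"gz":93,"ptr":73,"q":5,"r":11,"yv":25}
After op 23 (remove /b): {"goa":21,"gz":93,"ptr":73,"q":5,"r":11,"yv":25}
After op 24 (remove /ptr): {"goa":21,"gz":93,"q":5,"r":11,"yv":25}
After op 25 (remove /r): {"goa":21,"gz":93,"q":5,"yv":25}
Value at /goa: 21

Answer: 21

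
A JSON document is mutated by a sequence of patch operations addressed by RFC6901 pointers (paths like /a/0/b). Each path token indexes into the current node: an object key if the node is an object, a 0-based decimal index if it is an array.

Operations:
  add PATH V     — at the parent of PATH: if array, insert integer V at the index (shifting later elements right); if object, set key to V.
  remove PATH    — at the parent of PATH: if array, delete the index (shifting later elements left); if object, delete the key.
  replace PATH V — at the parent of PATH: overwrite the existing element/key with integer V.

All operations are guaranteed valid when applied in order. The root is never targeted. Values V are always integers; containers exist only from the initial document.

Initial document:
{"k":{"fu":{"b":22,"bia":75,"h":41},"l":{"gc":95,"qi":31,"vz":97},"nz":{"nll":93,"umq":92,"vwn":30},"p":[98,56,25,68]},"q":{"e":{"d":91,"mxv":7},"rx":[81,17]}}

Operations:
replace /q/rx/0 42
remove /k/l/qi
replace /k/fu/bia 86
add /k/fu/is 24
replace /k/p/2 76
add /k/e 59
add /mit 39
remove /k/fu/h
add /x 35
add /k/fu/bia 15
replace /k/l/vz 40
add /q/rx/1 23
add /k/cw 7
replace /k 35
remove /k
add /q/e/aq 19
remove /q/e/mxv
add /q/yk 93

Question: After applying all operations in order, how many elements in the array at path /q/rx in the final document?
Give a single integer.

Answer: 3

Derivation:
After op 1 (replace /q/rx/0 42): {"k":{"fu":{"b":22,"bia":75,"h":41},"l":{"gc":95,"qi":31,"vz":97},"nz":{"nll":93,"umq":92,"vwn":30},"p":[98,56,25,68]},"q":{"e":{"d":91,"mxv":7},"rx":[42,17]}}
After op 2 (remove /k/l/qi): {"k":{"fu":{"b":22,"bia":75,"h":41},"l":{"gc":95,"vz":97},"nz":{"nll":93,"umq":92,"vwn":30},"p":[98,56,25,68]},"q":{"e":{"d":91,"mxv":7},"rx":[42,17]}}
After op 3 (replace /k/fu/bia 86): {"k":{"fu":{"b":22,"bia":86,"h":41},"l":{"gc":95,"vz":97},"nz":{"nll":93,"umq":92,"vwn":30},"p":[98,56,25,68]},"q":{"e":{"d":91,"mxv":7},"rx":[42,17]}}
After op 4 (add /k/fu/is 24): {"k":{"fu":{"b":22,"bia":86,"h":41,"is":24},"l":{"gc":95,"vz":97},"nz":{"nll":93,"umq":92,"vwn":30},"p":[98,56,25,68]},"q":{"e":{"d":91,"mxv":7},"rx":[42,17]}}
After op 5 (replace /k/p/2 76): {"k":{"fu":{"b":22,"bia":86,"h":41,"is":24},"l":{"gc":95,"vz":97},"nz":{"nll":93,"umq":92,"vwn":30},"p":[98,56,76,68]},"q":{"e":{"d":91,"mxv":7},"rx":[42,17]}}
After op 6 (add /k/e 59): {"k":{"e":59,"fu":{"b":22,"bia":86,"h":41,"is":24},"l":{"gc":95,"vz":97},"nz":{"nll":93,"umq":92,"vwn":30},"p":[98,56,76,68]},"q":{"e":{"d":91,"mxv":7},"rx":[42,17]}}
After op 7 (add /mit 39): {"k":{"e":59,"fu":{"b":22,"bia":86,"h":41,"is":24},"l":{"gc":95,"vz":97},"nz":{"nll":93,"umq":92,"vwn":30},"p":[98,56,76,68]},"mit":39,"q":{"e":{"d":91,"mxv":7},"rx":[42,17]}}
After op 8 (remove /k/fu/h): {"k":{"e":59,"fu":{"b":22,"bia":86,"is":24},"l":{"gc":95,"vz":97},"nz":{"nll":93,"umq":92,"vwn":30},"p":[98,56,76,68]},"mit":39,"q":{"e":{"d":91,"mxv":7},"rx":[42,17]}}
After op 9 (add /x 35): {"k":{"e":59,"fu":{"b":22,"bia":86,"is":24},"l":{"gc":95,"vz":97},"nz":{"nll":93,"umq":92,"vwn":30},"p":[98,56,76,68]},"mit":39,"q":{"e":{"d":91,"mxv":7},"rx":[42,17]},"x":35}
After op 10 (add /k/fu/bia 15): {"k":{"e":59,"fu":{"b":22,"bia":15,"is":24},"l":{"gc":95,"vz":97},"nz":{"nll":93,"umq":92,"vwn":30},"p":[98,56,76,68]},"mit":39,"q":{"e":{"d":91,"mxv":7},"rx":[42,17]},"x":35}
After op 11 (replace /k/l/vz 40): {"k":{"e":59,"fu":{"b":22,"bia":15,"is":24},"l":{"gc":95,"vz":40},"nz":{"nll":93,"umq":92,"vwn":30},"p":[98,56,76,68]},"mit":39,"q":{"e":{"d":91,"mxv":7},"rx":[42,17]},"x":35}
After op 12 (add /q/rx/1 23): {"k":{"e":59,"fu":{"b":22,"bia":15,"is":24},"l":{"gc":95,"vz":40},"nz":{"nll":93,"umq":92,"vwn":30},"p":[98,56,76,68]},"mit":39,"q":{"e":{"d":91,"mxv":7},"rx":[42,23,17]},"x":35}
After op 13 (add /k/cw 7): {"k":{"cw":7,"e":59,"fu":{"b":22,"bia":15,"is":24},"l":{"gc":95,"vz":40},"nz":{"nll":93,"umq":92,"vwn":30},"p":[98,56,76,68]},"mit":39,"q":{"e":{"d":91,"mxv":7},"rx":[42,23,17]},"x":35}
After op 14 (replace /k 35): {"k":35,"mit":39,"q":{"e":{"d":91,"mxv":7},"rx":[42,23,17]},"x":35}
After op 15 (remove /k): {"mit":39,"q":{"e":{"d":91,"mxv":7},"rx":[42,23,17]},"x":35}
After op 16 (add /q/e/aq 19): {"mit":39,"q":{"e":{"aq":19,"d":91,"mxv":7},"rx":[42,23,17]},"x":35}
After op 17 (remove /q/e/mxv): {"mit":39,"q":{"e":{"aq":19,"d":91},"rx":[42,23,17]},"x":35}
After op 18 (add /q/yk 93): {"mit":39,"q":{"e":{"aq":19,"d":91},"rx":[42,23,17],"yk":93},"x":35}
Size at path /q/rx: 3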